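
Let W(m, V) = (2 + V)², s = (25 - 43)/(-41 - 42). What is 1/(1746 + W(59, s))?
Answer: 6889/12062050 ≈ 0.00057113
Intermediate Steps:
s = 18/83 (s = -18/(-83) = -18*(-1/83) = 18/83 ≈ 0.21687)
1/(1746 + W(59, s)) = 1/(1746 + (2 + 18/83)²) = 1/(1746 + (184/83)²) = 1/(1746 + 33856/6889) = 1/(12062050/6889) = 6889/12062050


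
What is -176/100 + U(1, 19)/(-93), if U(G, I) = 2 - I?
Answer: -3667/2325 ≈ -1.5772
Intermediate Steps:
-176/100 + U(1, 19)/(-93) = -176/100 + (2 - 1*19)/(-93) = -176*1/100 + (2 - 19)*(-1/93) = -44/25 - 17*(-1/93) = -44/25 + 17/93 = -3667/2325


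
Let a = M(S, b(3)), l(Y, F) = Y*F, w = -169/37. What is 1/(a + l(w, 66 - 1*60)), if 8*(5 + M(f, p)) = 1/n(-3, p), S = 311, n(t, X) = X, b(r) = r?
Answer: -888/28739 ≈ -0.030899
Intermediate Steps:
w = -169/37 (w = -169*1/37 = -169/37 ≈ -4.5676)
l(Y, F) = F*Y
M(f, p) = -5 + 1/(8*p)
a = -119/24 (a = -5 + (⅛)/3 = -5 + (⅛)*(⅓) = -5 + 1/24 = -119/24 ≈ -4.9583)
1/(a + l(w, 66 - 1*60)) = 1/(-119/24 + (66 - 1*60)*(-169/37)) = 1/(-119/24 + (66 - 60)*(-169/37)) = 1/(-119/24 + 6*(-169/37)) = 1/(-119/24 - 1014/37) = 1/(-28739/888) = -888/28739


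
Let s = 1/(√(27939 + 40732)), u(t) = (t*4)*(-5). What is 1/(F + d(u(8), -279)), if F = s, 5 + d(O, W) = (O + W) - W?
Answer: -11330715/1869567974 - √68671/1869567974 ≈ -0.0060607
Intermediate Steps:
u(t) = -20*t (u(t) = (4*t)*(-5) = -20*t)
d(O, W) = -5 + O (d(O, W) = -5 + ((O + W) - W) = -5 + O)
s = √68671/68671 (s = 1/(√68671) = √68671/68671 ≈ 0.0038160)
F = √68671/68671 ≈ 0.0038160
1/(F + d(u(8), -279)) = 1/(√68671/68671 + (-5 - 20*8)) = 1/(√68671/68671 + (-5 - 160)) = 1/(√68671/68671 - 165) = 1/(-165 + √68671/68671)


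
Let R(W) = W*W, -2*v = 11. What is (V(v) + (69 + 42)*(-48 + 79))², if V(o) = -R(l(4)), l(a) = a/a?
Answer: 11833600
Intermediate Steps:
l(a) = 1
v = -11/2 (v = -½*11 = -11/2 ≈ -5.5000)
R(W) = W²
V(o) = -1 (V(o) = -1*1² = -1*1 = -1)
(V(v) + (69 + 42)*(-48 + 79))² = (-1 + (69 + 42)*(-48 + 79))² = (-1 + 111*31)² = (-1 + 3441)² = 3440² = 11833600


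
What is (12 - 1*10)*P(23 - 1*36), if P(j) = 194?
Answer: 388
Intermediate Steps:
(12 - 1*10)*P(23 - 1*36) = (12 - 1*10)*194 = (12 - 10)*194 = 2*194 = 388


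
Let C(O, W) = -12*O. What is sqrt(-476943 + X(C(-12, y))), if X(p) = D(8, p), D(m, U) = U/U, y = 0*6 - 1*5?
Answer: I*sqrt(476942) ≈ 690.61*I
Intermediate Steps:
y = -5 (y = 0 - 5 = -5)
D(m, U) = 1
X(p) = 1
sqrt(-476943 + X(C(-12, y))) = sqrt(-476943 + 1) = sqrt(-476942) = I*sqrt(476942)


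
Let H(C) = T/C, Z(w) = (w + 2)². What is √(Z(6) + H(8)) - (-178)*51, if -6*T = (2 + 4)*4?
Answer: 9078 + √254/2 ≈ 9086.0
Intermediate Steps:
T = -4 (T = -(2 + 4)*4/6 = -4 ≈ -4.0000)
Z(w) = (2 + w)²
H(C) = -4/C
√(Z(6) + H(8)) - (-178)*51 = √((2 + 6)² - 4/8) - (-178)*51 = √(8² - 4*⅛) - 89*(-102) = √(64 - ½) + 9078 = √(127/2) + 9078 = √254/2 + 9078 = 9078 + √254/2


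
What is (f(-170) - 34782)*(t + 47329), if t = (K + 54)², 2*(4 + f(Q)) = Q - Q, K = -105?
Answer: -1736864980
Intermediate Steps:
f(Q) = -4 (f(Q) = -4 + (Q - Q)/2 = -4 + (½)*0 = -4 + 0 = -4)
t = 2601 (t = (-105 + 54)² = (-51)² = 2601)
(f(-170) - 34782)*(t + 47329) = (-4 - 34782)*(2601 + 47329) = -34786*49930 = -1736864980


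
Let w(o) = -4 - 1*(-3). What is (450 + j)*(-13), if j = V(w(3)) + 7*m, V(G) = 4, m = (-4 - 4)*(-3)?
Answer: -8086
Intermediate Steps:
w(o) = -1 (w(o) = -4 + 3 = -1)
m = 24 (m = -8*(-3) = 24)
j = 172 (j = 4 + 7*24 = 4 + 168 = 172)
(450 + j)*(-13) = (450 + 172)*(-13) = 622*(-13) = -8086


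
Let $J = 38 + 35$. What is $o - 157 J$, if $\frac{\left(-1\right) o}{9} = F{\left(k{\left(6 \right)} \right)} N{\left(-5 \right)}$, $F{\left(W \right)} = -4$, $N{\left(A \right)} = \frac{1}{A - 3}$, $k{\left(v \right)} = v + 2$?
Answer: $- \frac{22931}{2} \approx -11466.0$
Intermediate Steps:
$k{\left(v \right)} = 2 + v$
$N{\left(A \right)} = \frac{1}{-3 + A}$
$J = 73$
$o = - \frac{9}{2}$ ($o = - 9 \left(- \frac{4}{-3 - 5}\right) = - 9 \left(- \frac{4}{-8}\right) = - 9 \left(\left(-4\right) \left(- \frac{1}{8}\right)\right) = \left(-9\right) \frac{1}{2} = - \frac{9}{2} \approx -4.5$)
$o - 157 J = - \frac{9}{2} - 11461 = - \frac{22931}{2}$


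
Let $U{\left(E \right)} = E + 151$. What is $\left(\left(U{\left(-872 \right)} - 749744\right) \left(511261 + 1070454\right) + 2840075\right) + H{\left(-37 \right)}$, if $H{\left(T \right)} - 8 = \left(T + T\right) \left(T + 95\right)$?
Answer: $-1187018911684$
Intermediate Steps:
$U{\left(E \right)} = 151 + E$
$H{\left(T \right)} = 8 + 2 T \left(95 + T\right)$ ($H{\left(T \right)} = 8 + \left(T + T\right) \left(T + 95\right) = 8 + 2 T \left(95 + T\right)$)
$\left(\left(U{\left(-872 \right)} - 749744\right) \left(511261 + 1070454\right) + 2840075\right) + H{\left(-37 \right)} = \left(\left(\left(151 - 872\right) - 749744\right) \left(511261 + 1070454\right) + 2840075\right) + \left(8 + 2 \left(-37\right)^{2} + 190 \left(-37\right)\right) = \left(\left(-721 - 749744\right) 1581715 + 2840075\right) + \left(8 + 2 \cdot 1369 - 7030\right) = \left(\left(-750465\right) 1581715 + 2840075\right) + \left(8 + 2738 - 7030\right) = \left(-1187021747475 + 2840075\right) - 4284 = -1187018907400 - 4284 = -1187018911684$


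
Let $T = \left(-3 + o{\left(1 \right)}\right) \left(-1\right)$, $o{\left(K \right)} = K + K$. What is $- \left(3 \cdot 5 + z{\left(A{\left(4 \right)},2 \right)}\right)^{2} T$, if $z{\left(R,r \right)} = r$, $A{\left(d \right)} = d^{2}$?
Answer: $-289$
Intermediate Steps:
$o{\left(K \right)} = 2 K$
$T = 1$ ($T = \left(-3 + 2 \cdot 1\right) \left(-1\right) = \left(-3 + 2\right) \left(-1\right) = \left(-1\right) \left(-1\right) = 1$)
$- \left(3 \cdot 5 + z{\left(A{\left(4 \right)},2 \right)}\right)^{2} T = - \left(3 \cdot 5 + 2\right)^{2} \cdot 1 = - \left(15 + 2\right)^{2} \cdot 1 = - 17^{2} \cdot 1 = \left(-1\right) 289 \cdot 1 = \left(-289\right) 1 = -289$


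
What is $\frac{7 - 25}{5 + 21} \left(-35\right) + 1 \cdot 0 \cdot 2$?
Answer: $\frac{315}{13} \approx 24.231$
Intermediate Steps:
$\frac{7 - 25}{5 + 21} \left(-35\right) + 1 \cdot 0 \cdot 2 = - \frac{18}{26} \left(-35\right) + 0 \cdot 2 = \left(-18\right) \frac{1}{26} \left(-35\right) + 0 = \left(- \frac{9}{13}\right) \left(-35\right) + 0 = \frac{315}{13} + 0 = \frac{315}{13}$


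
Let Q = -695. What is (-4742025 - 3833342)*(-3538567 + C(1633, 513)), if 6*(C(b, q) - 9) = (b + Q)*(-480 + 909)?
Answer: 29769309362197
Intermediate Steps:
C(b, q) = -99367/2 + 143*b/2 (C(b, q) = 9 + ((b - 695)*(-480 + 909))/6 = 9 + ((-695 + b)*429)/6 = 9 + (-298155 + 429*b)/6 = 9 + (-99385/2 + 143*b/2) = -99367/2 + 143*b/2)
(-4742025 - 3833342)*(-3538567 + C(1633, 513)) = (-4742025 - 3833342)*(-3538567 + (-99367/2 + (143/2)*1633)) = -8575367*(-3538567 + (-99367/2 + 233519/2)) = -8575367*(-3538567 + 67076) = -8575367*(-3471491) = 29769309362197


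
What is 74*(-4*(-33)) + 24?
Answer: 9792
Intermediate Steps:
74*(-4*(-33)) + 24 = 74*132 + 24 = 9768 + 24 = 9792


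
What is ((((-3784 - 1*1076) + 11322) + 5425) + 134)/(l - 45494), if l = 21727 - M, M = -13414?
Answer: -4007/3451 ≈ -1.1611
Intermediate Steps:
l = 35141 (l = 21727 - 1*(-13414) = 21727 + 13414 = 35141)
((((-3784 - 1*1076) + 11322) + 5425) + 134)/(l - 45494) = ((((-3784 - 1*1076) + 11322) + 5425) + 134)/(35141 - 45494) = ((((-3784 - 1076) + 11322) + 5425) + 134)/(-10353) = (((-4860 + 11322) + 5425) + 134)*(-1/10353) = ((6462 + 5425) + 134)*(-1/10353) = (11887 + 134)*(-1/10353) = 12021*(-1/10353) = -4007/3451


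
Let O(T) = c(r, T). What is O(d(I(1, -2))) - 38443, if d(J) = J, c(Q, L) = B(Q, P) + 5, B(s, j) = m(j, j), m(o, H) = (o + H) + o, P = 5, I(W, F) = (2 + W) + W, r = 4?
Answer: -38423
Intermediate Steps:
I(W, F) = 2 + 2*W
m(o, H) = H + 2*o (m(o, H) = (H + o) + o = H + 2*o)
B(s, j) = 3*j (B(s, j) = j + 2*j = 3*j)
c(Q, L) = 20 (c(Q, L) = 3*5 + 5 = 15 + 5 = 20)
O(T) = 20
O(d(I(1, -2))) - 38443 = 20 - 38443 = -38423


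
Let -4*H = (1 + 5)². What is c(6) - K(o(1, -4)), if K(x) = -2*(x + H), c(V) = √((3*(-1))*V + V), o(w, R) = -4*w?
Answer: -26 + 2*I*√3 ≈ -26.0 + 3.4641*I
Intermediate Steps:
H = -9 (H = -(1 + 5)²/4 = -¼*6² = -¼*36 = -9)
c(V) = √2*√(-V) (c(V) = √(-3*V + V) = √(-2*V) = √2*√(-V))
K(x) = 18 - 2*x (K(x) = -2*(x - 9) = -2*(-9 + x) = 18 - 2*x)
c(6) - K(o(1, -4)) = √2*√(-1*6) - (18 - (-8)) = √2*√(-6) - (18 - 2*(-4)) = √2*(I*√6) - (18 + 8) = 2*I*√3 - 1*26 = 2*I*√3 - 26 = -26 + 2*I*√3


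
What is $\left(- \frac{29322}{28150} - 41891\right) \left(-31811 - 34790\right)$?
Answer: $\frac{39269979998086}{14075} \approx 2.7901 \cdot 10^{9}$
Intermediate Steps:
$\left(- \frac{29322}{28150} - 41891\right) \left(-31811 - 34790\right) = \left(\left(-29322\right) \frac{1}{28150} - 41891\right) \left(-66601\right) = \left(- \frac{14661}{14075} - 41891\right) \left(-66601\right) = \left(- \frac{589630486}{14075}\right) \left(-66601\right) = \frac{39269979998086}{14075}$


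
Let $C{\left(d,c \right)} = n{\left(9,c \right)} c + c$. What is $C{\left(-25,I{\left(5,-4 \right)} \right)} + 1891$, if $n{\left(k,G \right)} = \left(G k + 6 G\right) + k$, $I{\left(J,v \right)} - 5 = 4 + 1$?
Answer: $3491$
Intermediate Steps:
$I{\left(J,v \right)} = 10$ ($I{\left(J,v \right)} = 5 + \left(4 + 1\right) = 5 + 5 = 10$)
$n{\left(k,G \right)} = k + 6 G + G k$ ($n{\left(k,G \right)} = \left(6 G + G k\right) + k = k + 6 G + G k$)
$C{\left(d,c \right)} = c + c \left(9 + 15 c\right)$ ($C{\left(d,c \right)} = \left(9 + 6 c + c 9\right) c + c = \left(9 + 6 c + 9 c\right) c + c = \left(9 + 15 c\right) c + c = c \left(9 + 15 c\right) + c = c + c \left(9 + 15 c\right)$)
$C{\left(-25,I{\left(5,-4 \right)} \right)} + 1891 = 5 \cdot 10 \left(2 + 3 \cdot 10\right) + 1891 = 5 \cdot 10 \left(2 + 30\right) + 1891 = 5 \cdot 10 \cdot 32 + 1891 = 1600 + 1891 = 3491$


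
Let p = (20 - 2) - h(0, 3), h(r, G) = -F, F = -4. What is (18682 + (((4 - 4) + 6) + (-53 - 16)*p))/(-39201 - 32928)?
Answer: -17722/72129 ≈ -0.24570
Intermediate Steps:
h(r, G) = 4 (h(r, G) = -1*(-4) = 4)
p = 14 (p = (20 - 2) - 1*4 = 18 - 4 = 14)
(18682 + (((4 - 4) + 6) + (-53 - 16)*p))/(-39201 - 32928) = (18682 + (((4 - 4) + 6) + (-53 - 16)*14))/(-39201 - 32928) = (18682 + ((0 + 6) - 69*14))/(-72129) = (18682 + (6 - 966))*(-1/72129) = (18682 - 960)*(-1/72129) = 17722*(-1/72129) = -17722/72129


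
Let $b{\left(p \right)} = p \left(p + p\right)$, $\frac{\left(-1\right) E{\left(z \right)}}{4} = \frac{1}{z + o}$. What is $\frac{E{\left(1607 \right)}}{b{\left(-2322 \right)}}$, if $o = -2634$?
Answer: $\frac{1}{2768629734} \approx 3.6119 \cdot 10^{-10}$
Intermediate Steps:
$E{\left(z \right)} = - \frac{4}{-2634 + z}$ ($E{\left(z \right)} = - \frac{4}{z - 2634} = - \frac{4}{-2634 + z}$)
$b{\left(p \right)} = 2 p^{2}$ ($b{\left(p \right)} = p 2 p = 2 p^{2}$)
$\frac{E{\left(1607 \right)}}{b{\left(-2322 \right)}} = \frac{\left(-4\right) \frac{1}{-2634 + 1607}}{2 \left(-2322\right)^{2}} = \frac{\left(-4\right) \frac{1}{-1027}}{2 \cdot 5391684} = \frac{\left(-4\right) \left(- \frac{1}{1027}\right)}{10783368} = \frac{4}{1027} \cdot \frac{1}{10783368} = \frac{1}{2768629734}$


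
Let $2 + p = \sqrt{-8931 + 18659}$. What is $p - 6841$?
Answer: $-6843 + 16 \sqrt{38} \approx -6744.4$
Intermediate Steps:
$p = -2 + 16 \sqrt{38}$ ($p = -2 + \sqrt{-8931 + 18659} = -2 + \sqrt{9728} = -2 + 16 \sqrt{38} \approx 96.631$)
$p - 6841 = \left(-2 + 16 \sqrt{38}\right) - 6841 = -6843 + 16 \sqrt{38}$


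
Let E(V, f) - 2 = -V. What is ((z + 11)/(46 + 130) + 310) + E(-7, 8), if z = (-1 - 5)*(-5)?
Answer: 56185/176 ≈ 319.23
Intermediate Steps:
E(V, f) = 2 - V
z = 30 (z = -6*(-5) = 30)
((z + 11)/(46 + 130) + 310) + E(-7, 8) = ((30 + 11)/(46 + 130) + 310) + (2 - 1*(-7)) = (41/176 + 310) + (2 + 7) = (41*(1/176) + 310) + 9 = (41/176 + 310) + 9 = 54601/176 + 9 = 56185/176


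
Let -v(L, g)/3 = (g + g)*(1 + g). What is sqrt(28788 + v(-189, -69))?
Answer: 2*sqrt(159) ≈ 25.219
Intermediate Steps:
v(L, g) = -6*g*(1 + g) (v(L, g) = -3*(g + g)*(1 + g) = -3*2*g*(1 + g) = -6*g*(1 + g))
sqrt(28788 + v(-189, -69)) = sqrt(28788 - 6*(-69)*(1 - 69)) = sqrt(28788 - 6*(-69)*(-68)) = sqrt(28788 - 28152) = sqrt(636) = 2*sqrt(159)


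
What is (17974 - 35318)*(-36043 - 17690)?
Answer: 931945152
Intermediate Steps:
(17974 - 35318)*(-36043 - 17690) = -17344*(-53733) = 931945152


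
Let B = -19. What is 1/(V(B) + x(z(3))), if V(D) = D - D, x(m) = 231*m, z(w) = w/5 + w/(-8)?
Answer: 40/2079 ≈ 0.019240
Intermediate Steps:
z(w) = 3*w/40 (z(w) = w*(⅕) + w*(-⅛) = w/5 - w/8 = 3*w/40)
V(D) = 0
1/(V(B) + x(z(3))) = 1/(0 + 231*((3/40)*3)) = 1/(0 + 231*(9/40)) = 1/(0 + 2079/40) = 1/(2079/40) = 40/2079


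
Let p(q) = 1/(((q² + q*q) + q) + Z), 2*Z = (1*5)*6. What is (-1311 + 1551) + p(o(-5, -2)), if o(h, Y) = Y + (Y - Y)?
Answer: 5041/21 ≈ 240.05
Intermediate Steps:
o(h, Y) = Y (o(h, Y) = Y + 0 = Y)
Z = 15 (Z = ((1*5)*6)/2 = (5*6)/2 = (½)*30 = 15)
p(q) = 1/(15 + q + 2*q²) (p(q) = 1/(((q² + q*q) + q) + 15) = 1/(((q² + q²) + q) + 15) = 1/((2*q² + q) + 15) = 1/((q + 2*q²) + 15) = 1/(15 + q + 2*q²))
(-1311 + 1551) + p(o(-5, -2)) = (-1311 + 1551) + 1/(15 - 2 + 2*(-2)²) = 240 + 1/(15 - 2 + 2*4) = 240 + 1/(15 - 2 + 8) = 240 + 1/21 = 5041/21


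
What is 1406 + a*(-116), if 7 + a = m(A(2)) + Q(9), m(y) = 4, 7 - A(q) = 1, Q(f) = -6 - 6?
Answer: 3146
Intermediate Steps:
Q(f) = -12
A(q) = 6 (A(q) = 7 - 1*1 = 7 - 1 = 6)
a = -15 (a = -7 + (4 - 12) = -7 - 8 = -15)
1406 + a*(-116) = 1406 - 15*(-116) = 1406 + 1740 = 3146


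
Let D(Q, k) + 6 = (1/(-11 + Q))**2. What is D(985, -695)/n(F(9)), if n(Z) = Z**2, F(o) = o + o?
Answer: -5692055/307371024 ≈ -0.018519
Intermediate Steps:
F(o) = 2*o
D(Q, k) = -6 + (-11 + Q)**(-2) (D(Q, k) = -6 + (1/(-11 + Q))**2 = -6 + (-11 + Q)**(-2))
D(985, -695)/n(F(9)) = (-6 + (-11 + 985)**(-2))/((2*9)**2) = (-6 + 974**(-2))/(18**2) = (-6 + 1/948676)/324 = -5692055/948676*1/324 = -5692055/307371024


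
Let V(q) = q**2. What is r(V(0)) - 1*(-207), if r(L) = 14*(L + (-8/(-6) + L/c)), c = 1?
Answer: 677/3 ≈ 225.67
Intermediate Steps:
r(L) = 56/3 + 28*L (r(L) = 14*(L + (-8/(-6) + L/1)) = 14*(L + (-8*(-1/6) + L*1)) = 14*(L + (4/3 + L)) = 14*(4/3 + 2*L) = 56/3 + 28*L)
r(V(0)) - 1*(-207) = (56/3 + 28*0**2) - 1*(-207) = (56/3 + 28*0) + 207 = (56/3 + 0) + 207 = 56/3 + 207 = 677/3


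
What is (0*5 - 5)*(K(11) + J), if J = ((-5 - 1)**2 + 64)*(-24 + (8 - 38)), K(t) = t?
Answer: 26945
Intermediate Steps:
J = -5400 (J = ((-6)**2 + 64)*(-24 - 30) = (36 + 64)*(-54) = 100*(-54) = -5400)
(0*5 - 5)*(K(11) + J) = (0*5 - 5)*(11 - 5400) = (0 - 5)*(-5389) = -5*(-5389) = 26945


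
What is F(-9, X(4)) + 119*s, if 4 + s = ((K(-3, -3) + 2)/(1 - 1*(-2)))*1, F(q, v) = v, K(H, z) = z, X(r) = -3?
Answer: -1556/3 ≈ -518.67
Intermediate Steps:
s = -13/3 (s = -4 + ((-3 + 2)/(1 - 1*(-2)))*1 = -4 + (-1/(1 + 2))*1 = -4 + (-1/3)*1 = -4 + ((⅓)*(-1))*1 = -4 - ⅓*1 = -4 - ⅓ = -13/3 ≈ -4.3333)
F(-9, X(4)) + 119*s = -3 + 119*(-13/3) = -3 - 1547/3 = -1556/3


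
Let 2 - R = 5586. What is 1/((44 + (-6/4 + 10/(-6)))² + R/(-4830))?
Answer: 28980/48353629 ≈ 0.00059933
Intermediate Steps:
R = -5584 (R = 2 - 1*5586 = 2 - 5586 = -5584)
1/((44 + (-6/4 + 10/(-6)))² + R/(-4830)) = 1/((44 + (-6/4 + 10/(-6)))² - 5584/(-4830)) = 1/((44 + (-6*¼ + 10*(-⅙)))² - 5584*(-1/4830)) = 1/((44 + (-3/2 - 5/3))² + 2792/2415) = 1/((44 - 19/6)² + 2792/2415) = 1/((245/6)² + 2792/2415) = 1/(60025/36 + 2792/2415) = 1/(48353629/28980) = 28980/48353629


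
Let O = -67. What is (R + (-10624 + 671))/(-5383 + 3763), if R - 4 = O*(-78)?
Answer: 4723/1620 ≈ 2.9154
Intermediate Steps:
R = 5230 (R = 4 - 67*(-78) = 4 + 5226 = 5230)
(R + (-10624 + 671))/(-5383 + 3763) = (5230 + (-10624 + 671))/(-5383 + 3763) = (5230 - 9953)/(-1620) = -4723*(-1/1620) = 4723/1620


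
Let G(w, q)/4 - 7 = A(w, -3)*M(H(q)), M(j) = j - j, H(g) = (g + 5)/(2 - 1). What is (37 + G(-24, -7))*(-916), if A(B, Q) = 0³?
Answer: -59540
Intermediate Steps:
A(B, Q) = 0
H(g) = 5 + g (H(g) = (5 + g)/1 = (5 + g)*1 = 5 + g)
M(j) = 0
G(w, q) = 28 (G(w, q) = 28 + 4*(0*0) = 28 + 4*0 = 28 + 0 = 28)
(37 + G(-24, -7))*(-916) = (37 + 28)*(-916) = 65*(-916) = -59540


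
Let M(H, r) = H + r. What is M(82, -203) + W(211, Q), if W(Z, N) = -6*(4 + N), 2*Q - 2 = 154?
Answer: -613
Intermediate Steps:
Q = 78 (Q = 1 + (1/2)*154 = 1 + 77 = 78)
W(Z, N) = -24 - 6*N
M(82, -203) + W(211, Q) = (82 - 203) + (-24 - 6*78) = -121 + (-24 - 468) = -121 - 492 = -613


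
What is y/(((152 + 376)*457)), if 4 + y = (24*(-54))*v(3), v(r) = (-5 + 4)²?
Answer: -325/60324 ≈ -0.0053876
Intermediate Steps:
v(r) = 1 (v(r) = (-1)² = 1)
y = -1300 (y = -4 + (24*(-54))*1 = -4 - 1296*1 = -4 - 1296 = -1300)
y/(((152 + 376)*457)) = -1300*1/(457*(152 + 376)) = -1300/(528*457) = -1300/241296 = -1300*1/241296 = -325/60324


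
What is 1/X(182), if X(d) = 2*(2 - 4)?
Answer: -1/4 ≈ -0.25000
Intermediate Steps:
X(d) = -4 (X(d) = 2*(-2) = -4)
1/X(182) = 1/(-4) = -1/4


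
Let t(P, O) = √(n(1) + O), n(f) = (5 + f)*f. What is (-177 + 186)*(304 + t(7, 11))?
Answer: 2736 + 9*√17 ≈ 2773.1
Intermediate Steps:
n(f) = f*(5 + f)
t(P, O) = √(6 + O) (t(P, O) = √(1*(5 + 1) + O) = √(1*6 + O) = √(6 + O))
(-177 + 186)*(304 + t(7, 11)) = (-177 + 186)*(304 + √(6 + 11)) = 9*(304 + √17) = 2736 + 9*√17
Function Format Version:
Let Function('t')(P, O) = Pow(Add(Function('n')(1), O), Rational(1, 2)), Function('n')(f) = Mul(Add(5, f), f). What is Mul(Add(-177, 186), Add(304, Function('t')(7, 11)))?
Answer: Add(2736, Mul(9, Pow(17, Rational(1, 2)))) ≈ 2773.1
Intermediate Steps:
Function('n')(f) = Mul(f, Add(5, f))
Function('t')(P, O) = Pow(Add(6, O), Rational(1, 2)) (Function('t')(P, O) = Pow(Add(Mul(1, Add(5, 1)), O), Rational(1, 2)) = Pow(Add(Mul(1, 6), O), Rational(1, 2)) = Pow(Add(6, O), Rational(1, 2)))
Mul(Add(-177, 186), Add(304, Function('t')(7, 11))) = Mul(Add(-177, 186), Add(304, Pow(Add(6, 11), Rational(1, 2)))) = Mul(9, Add(304, Pow(17, Rational(1, 2)))) = Add(2736, Mul(9, Pow(17, Rational(1, 2))))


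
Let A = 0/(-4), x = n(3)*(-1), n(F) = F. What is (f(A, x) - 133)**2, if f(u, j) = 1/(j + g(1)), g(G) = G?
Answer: 71289/4 ≈ 17822.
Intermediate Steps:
x = -3 (x = 3*(-1) = -3)
A = 0 (A = 0*(-1/4) = 0)
f(u, j) = 1/(1 + j) (f(u, j) = 1/(j + 1) = 1/(1 + j))
(f(A, x) - 133)**2 = (1/(1 - 3) - 133)**2 = (1/(-2) - 133)**2 = (-1/2 - 133)**2 = (-267/2)**2 = 71289/4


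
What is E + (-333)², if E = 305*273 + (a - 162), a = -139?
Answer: 193853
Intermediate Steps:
E = 82964 (E = 305*273 + (-139 - 162) = 83265 - 301 = 82964)
E + (-333)² = 82964 + (-333)² = 82964 + 110889 = 193853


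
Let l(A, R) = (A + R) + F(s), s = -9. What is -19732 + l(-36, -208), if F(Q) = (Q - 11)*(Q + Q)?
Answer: -19616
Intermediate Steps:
F(Q) = 2*Q*(-11 + Q) (F(Q) = (-11 + Q)*(2*Q) = 2*Q*(-11 + Q))
l(A, R) = 360 + A + R (l(A, R) = (A + R) + 2*(-9)*(-11 - 9) = (A + R) + 2*(-9)*(-20) = (A + R) + 360 = 360 + A + R)
-19732 + l(-36, -208) = -19732 + (360 - 36 - 208) = -19732 + 116 = -19616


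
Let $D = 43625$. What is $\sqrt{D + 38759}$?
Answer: $4 \sqrt{5149} \approx 287.03$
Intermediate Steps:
$\sqrt{D + 38759} = \sqrt{43625 + 38759} = \sqrt{82384} = 4 \sqrt{5149}$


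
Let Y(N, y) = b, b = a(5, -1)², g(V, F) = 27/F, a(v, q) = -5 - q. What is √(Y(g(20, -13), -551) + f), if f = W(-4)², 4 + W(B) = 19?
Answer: √241 ≈ 15.524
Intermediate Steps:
W(B) = 15 (W(B) = -4 + 19 = 15)
f = 225 (f = 15² = 225)
b = 16 (b = (-5 - 1*(-1))² = (-5 + 1)² = (-4)² = 16)
Y(N, y) = 16
√(Y(g(20, -13), -551) + f) = √(16 + 225) = √241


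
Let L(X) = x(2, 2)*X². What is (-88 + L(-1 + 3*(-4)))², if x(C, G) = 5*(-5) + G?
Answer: 15800625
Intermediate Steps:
x(C, G) = -25 + G
L(X) = -23*X² (L(X) = (-25 + 2)*X² = -23*X²)
(-88 + L(-1 + 3*(-4)))² = (-88 - 23*(-1 + 3*(-4))²)² = (-88 - 23*(-1 - 12)²)² = (-88 - 23*(-13)²)² = (-88 - 23*169)² = (-88 - 3887)² = (-3975)² = 15800625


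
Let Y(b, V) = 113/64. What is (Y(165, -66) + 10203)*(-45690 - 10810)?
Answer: -9225108125/16 ≈ -5.7657e+8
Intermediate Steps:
Y(b, V) = 113/64 (Y(b, V) = 113*(1/64) = 113/64)
(Y(165, -66) + 10203)*(-45690 - 10810) = (113/64 + 10203)*(-45690 - 10810) = (653105/64)*(-56500) = -9225108125/16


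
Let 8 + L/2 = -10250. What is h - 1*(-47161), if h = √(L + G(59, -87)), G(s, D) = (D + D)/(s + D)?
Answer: 47161 + I*√4019918/14 ≈ 47161.0 + 143.21*I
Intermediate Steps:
G(s, D) = 2*D/(D + s) (G(s, D) = (2*D)/(D + s) = 2*D/(D + s))
L = -20516 (L = -16 + 2*(-10250) = -16 - 20500 = -20516)
h = I*√4019918/14 (h = √(-20516 + 2*(-87)/(-87 + 59)) = √(-20516 + 2*(-87)/(-28)) = √(-20516 + 2*(-87)*(-1/28)) = √(-20516 + 87/14) = √(-287137/14) = I*√4019918/14 ≈ 143.21*I)
h - 1*(-47161) = I*√4019918/14 - 1*(-47161) = I*√4019918/14 + 47161 = 47161 + I*√4019918/14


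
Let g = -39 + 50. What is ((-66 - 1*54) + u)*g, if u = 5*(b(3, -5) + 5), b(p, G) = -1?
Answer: -1100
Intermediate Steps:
g = 11
u = 20 (u = 5*(-1 + 5) = 5*4 = 20)
((-66 - 1*54) + u)*g = ((-66 - 1*54) + 20)*11 = ((-66 - 54) + 20)*11 = (-120 + 20)*11 = -100*11 = -1100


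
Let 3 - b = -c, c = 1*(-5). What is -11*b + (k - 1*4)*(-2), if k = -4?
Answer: 38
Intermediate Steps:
c = -5
b = -2 (b = 3 - (-1)*(-5) = 3 - 1*5 = 3 - 5 = -2)
-11*b + (k - 1*4)*(-2) = -11*(-2) + (-4 - 1*4)*(-2) = 22 + (-4 - 4)*(-2) = 22 - 8*(-2) = 22 + 16 = 38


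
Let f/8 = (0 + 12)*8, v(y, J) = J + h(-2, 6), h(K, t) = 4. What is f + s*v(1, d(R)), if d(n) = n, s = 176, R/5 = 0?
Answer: 1472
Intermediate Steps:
R = 0 (R = 5*0 = 0)
v(y, J) = 4 + J (v(y, J) = J + 4 = 4 + J)
f = 768 (f = 8*((0 + 12)*8) = 8*(12*8) = 8*96 = 768)
f + s*v(1, d(R)) = 768 + 176*(4 + 0) = 768 + 176*4 = 768 + 704 = 1472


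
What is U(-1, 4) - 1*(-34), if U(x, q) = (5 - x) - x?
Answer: 41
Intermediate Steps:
U(x, q) = 5 - 2*x
U(-1, 4) - 1*(-34) = (5 - 2*(-1)) - 1*(-34) = (5 + 2) + 34 = 7 + 34 = 41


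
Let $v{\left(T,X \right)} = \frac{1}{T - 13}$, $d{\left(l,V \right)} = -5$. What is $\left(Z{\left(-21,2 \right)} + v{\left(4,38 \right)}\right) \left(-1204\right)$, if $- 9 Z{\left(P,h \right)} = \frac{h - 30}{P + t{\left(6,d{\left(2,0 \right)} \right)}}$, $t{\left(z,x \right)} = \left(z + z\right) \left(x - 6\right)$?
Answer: $\frac{217924}{1377} \approx 158.26$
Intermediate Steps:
$t{\left(z,x \right)} = 2 z \left(-6 + x\right)$
$v{\left(T,X \right)} = \frac{1}{-13 + T}$
$Z{\left(P,h \right)} = - \frac{-30 + h}{9 \left(-132 + P\right)}$ ($Z{\left(P,h \right)} = - \frac{\left(h - 30\right) \frac{1}{P + 2 \cdot 6 \left(-6 - 5\right)}}{9} = - \frac{\left(-30 + h\right) \frac{1}{P + 2 \cdot 6 \left(-11\right)}}{9} = - \frac{\left(-30 + h\right) \frac{1}{P - 132}}{9} = - \frac{\left(-30 + h\right) \frac{1}{-132 + P}}{9} = - \frac{\frac{1}{-132 + P} \left(-30 + h\right)}{9} = - \frac{-30 + h}{9 \left(-132 + P\right)}$)
$\left(Z{\left(-21,2 \right)} + v{\left(4,38 \right)}\right) \left(-1204\right) = \left(\frac{30 - 2}{9 \left(-132 - 21\right)} + \frac{1}{-13 + 4}\right) \left(-1204\right) = \left(\frac{30 - 2}{9 \left(-153\right)} + \frac{1}{-9}\right) \left(-1204\right) = \left(\frac{1}{9} \left(- \frac{1}{153}\right) 28 - \frac{1}{9}\right) \left(-1204\right) = \left(- \frac{28}{1377} - \frac{1}{9}\right) \left(-1204\right) = \left(- \frac{181}{1377}\right) \left(-1204\right) = \frac{217924}{1377}$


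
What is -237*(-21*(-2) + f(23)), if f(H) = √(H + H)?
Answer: -9954 - 237*√46 ≈ -11561.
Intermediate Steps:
f(H) = √2*√H (f(H) = √(2*H) = √2*√H)
-237*(-21*(-2) + f(23)) = -237*(-21*(-2) + √2*√23) = -237*(42 + √46) = -9954 - 237*√46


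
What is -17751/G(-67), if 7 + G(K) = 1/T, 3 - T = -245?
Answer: 4402248/1735 ≈ 2537.3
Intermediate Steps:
T = 248 (T = 3 - 1*(-245) = 3 + 245 = 248)
G(K) = -1735/248 (G(K) = -7 + 1/248 = -1735/248)
-17751/G(-67) = -17751/(-1735/248) = -17751*(-248/1735) = 4402248/1735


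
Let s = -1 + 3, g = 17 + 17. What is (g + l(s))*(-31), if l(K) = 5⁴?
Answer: -20429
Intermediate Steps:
g = 34
s = 2
l(K) = 625
(g + l(s))*(-31) = (34 + 625)*(-31) = 659*(-31) = -20429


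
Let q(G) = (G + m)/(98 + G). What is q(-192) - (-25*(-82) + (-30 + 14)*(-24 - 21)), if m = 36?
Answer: -130112/47 ≈ -2768.3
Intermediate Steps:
q(G) = (36 + G)/(98 + G) (q(G) = (G + 36)/(98 + G) = (36 + G)/(98 + G))
q(-192) - (-25*(-82) + (-30 + 14)*(-24 - 21)) = (36 - 192)/(98 - 192) - (-25*(-82) + (-30 + 14)*(-24 - 21)) = -156/(-94) - (2050 - 16*(-45)) = -1/94*(-156) - (2050 + 720) = 78/47 - 1*2770 = 78/47 - 2770 = -130112/47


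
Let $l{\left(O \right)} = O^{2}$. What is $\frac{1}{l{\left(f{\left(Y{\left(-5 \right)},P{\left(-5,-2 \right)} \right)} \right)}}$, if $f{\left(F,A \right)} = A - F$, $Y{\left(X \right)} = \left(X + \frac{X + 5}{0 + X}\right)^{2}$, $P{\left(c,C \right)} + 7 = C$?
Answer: $\frac{1}{1156} \approx 0.00086505$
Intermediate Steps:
$P{\left(c,C \right)} = -7 + C$
$Y{\left(X \right)} = \left(X + \frac{5 + X}{X}\right)^{2}$
$\frac{1}{l{\left(f{\left(Y{\left(-5 \right)},P{\left(-5,-2 \right)} \right)} \right)}} = \frac{1}{\left(\left(-7 - 2\right) - \frac{\left(5 - 5 + \left(-5\right)^{2}\right)^{2}}{25}\right)^{2}} = \frac{1}{\left(-9 - \frac{\left(5 - 5 + 25\right)^{2}}{25}\right)^{2}} = \frac{1}{\left(-9 - \frac{25^{2}}{25}\right)^{2}} = \frac{1}{\left(-9 - \frac{1}{25} \cdot 625\right)^{2}} = \frac{1}{\left(-9 - 25\right)^{2}} = \frac{1}{\left(-34\right)^{2}} = \frac{1}{1156}$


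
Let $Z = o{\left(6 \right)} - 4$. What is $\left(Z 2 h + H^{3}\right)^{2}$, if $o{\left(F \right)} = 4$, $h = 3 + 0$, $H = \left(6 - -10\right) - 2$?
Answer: $7529536$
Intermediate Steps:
$H = 14$ ($H = \left(6 + 10\right) - 2 = 16 - 2 = 14$)
$h = 3$
$Z = 0$ ($Z = 4 - 4 = 0$)
$\left(Z 2 h + H^{3}\right)^{2} = \left(0 \cdot 2 \cdot 3 + 14^{3}\right)^{2} = \left(0 \cdot 3 + 2744\right)^{2} = \left(0 + 2744\right)^{2} = 2744^{2} = 7529536$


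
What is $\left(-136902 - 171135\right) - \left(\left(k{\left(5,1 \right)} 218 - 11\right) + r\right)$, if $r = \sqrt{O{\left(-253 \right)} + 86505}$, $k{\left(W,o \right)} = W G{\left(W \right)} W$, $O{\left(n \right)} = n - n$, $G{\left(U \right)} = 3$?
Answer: $-324376 - \sqrt{86505} \approx -3.2467 \cdot 10^{5}$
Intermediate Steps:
$O{\left(n \right)} = 0$
$k{\left(W,o \right)} = 3 W^{2}$ ($k{\left(W,o \right)} = W 3 W = 3 W W = 3 W^{2}$)
$r = \sqrt{86505}$ ($r = \sqrt{0 + 86505} = \sqrt{86505} \approx 294.12$)
$\left(-136902 - 171135\right) - \left(\left(k{\left(5,1 \right)} 218 - 11\right) + r\right) = \left(-136902 - 171135\right) - \left(\left(3 \cdot 5^{2} \cdot 218 - 11\right) + \sqrt{86505}\right) = \left(-136902 - 171135\right) - \left(\left(3 \cdot 25 \cdot 218 - 11\right) + \sqrt{86505}\right) = -308037 - \left(\left(75 \cdot 218 - 11\right) + \sqrt{86505}\right) = -308037 - \left(\left(16350 - 11\right) + \sqrt{86505}\right) = -308037 - \left(16339 + \sqrt{86505}\right) = -324376 - \sqrt{86505}$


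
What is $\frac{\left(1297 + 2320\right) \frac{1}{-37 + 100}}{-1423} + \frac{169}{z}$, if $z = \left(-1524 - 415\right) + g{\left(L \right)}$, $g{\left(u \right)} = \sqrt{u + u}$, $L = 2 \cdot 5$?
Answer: $- \frac{42976008976}{337053434949} - \frac{338 \sqrt{5}}{3759701} \approx -0.12771$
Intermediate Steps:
$L = 10$
$g{\left(u \right)} = \sqrt{2} \sqrt{u}$ ($g{\left(u \right)} = \sqrt{2 u} = \sqrt{2} \sqrt{u}$)
$z = -1939 + 2 \sqrt{5}$ ($z = \left(-1524 - 415\right) + \sqrt{2} \sqrt{10} = -1939 + 2 \sqrt{5} \approx -1934.5$)
$\frac{\left(1297 + 2320\right) \frac{1}{-37 + 100}}{-1423} + \frac{169}{z} = \frac{\left(1297 + 2320\right) \frac{1}{-37 + 100}}{-1423} + \frac{169}{-1939 + 2 \sqrt{5}} = \frac{3617}{63} \left(- \frac{1}{1423}\right) + \frac{169}{-1939 + 2 \sqrt{5}} = - \frac{3617}{89649} + \frac{169}{-1939 + 2 \sqrt{5}}$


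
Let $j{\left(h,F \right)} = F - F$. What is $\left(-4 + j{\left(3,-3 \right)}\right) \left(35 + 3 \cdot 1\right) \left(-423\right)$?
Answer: $64296$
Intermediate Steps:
$j{\left(h,F \right)} = 0$
$\left(-4 + j{\left(3,-3 \right)}\right) \left(35 + 3 \cdot 1\right) \left(-423\right) = \left(-4 + 0\right) \left(35 + 3 \cdot 1\right) \left(-423\right) = - 4 \left(35 + 3\right) \left(-423\right) = \left(-4\right) 38 \left(-423\right) = \left(-152\right) \left(-423\right) = 64296$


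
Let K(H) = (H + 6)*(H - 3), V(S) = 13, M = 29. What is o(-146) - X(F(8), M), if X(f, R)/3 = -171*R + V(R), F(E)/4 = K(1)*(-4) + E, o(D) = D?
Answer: 14692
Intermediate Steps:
K(H) = (-3 + H)*(6 + H) (K(H) = (6 + H)*(-3 + H) = (-3 + H)*(6 + H))
F(E) = 224 + 4*E (F(E) = 4*((-18 + 1² + 3*1)*(-4) + E) = 4*((-18 + 1 + 3)*(-4) + E) = 4*(-14*(-4) + E) = 4*(56 + E) = 224 + 4*E)
X(f, R) = 39 - 513*R (X(f, R) = 3*(-171*R + 13) = 3*(13 - 171*R) = 39 - 513*R)
o(-146) - X(F(8), M) = -146 - (39 - 513*29) = -146 - (39 - 14877) = -146 - 1*(-14838) = -146 + 14838 = 14692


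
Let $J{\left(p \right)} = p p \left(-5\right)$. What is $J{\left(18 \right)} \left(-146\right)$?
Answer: $236520$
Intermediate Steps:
$J{\left(p \right)} = - 5 p^{2}$ ($J{\left(p \right)} = p^{2} \left(-5\right) = - 5 p^{2}$)
$J{\left(18 \right)} \left(-146\right) = - 5 \cdot 18^{2} \left(-146\right) = \left(-5\right) 324 \left(-146\right) = \left(-1620\right) \left(-146\right) = 236520$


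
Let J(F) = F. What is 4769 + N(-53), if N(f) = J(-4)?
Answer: 4765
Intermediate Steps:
N(f) = -4
4769 + N(-53) = 4769 - 4 = 4765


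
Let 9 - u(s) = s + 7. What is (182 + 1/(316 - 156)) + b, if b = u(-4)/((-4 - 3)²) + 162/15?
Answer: 1512561/7840 ≈ 192.93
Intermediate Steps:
u(s) = 2 - s (u(s) = 9 - (s + 7) = 9 - (7 + s) = 9 + (-7 - s) = 2 - s)
b = 2676/245 (b = (2 - 1*(-4))/((-4 - 3)²) + 162/15 = (2 + 4)/((-7)²) + 162*(1/15) = 6/49 + 54/5 = 2676/245 ≈ 10.922)
(182 + 1/(316 - 156)) + b = (182 + 1/(316 - 156)) + 2676/245 = (182 + 1/160) + 2676/245 = 29121/160 + 2676/245 = 1512561/7840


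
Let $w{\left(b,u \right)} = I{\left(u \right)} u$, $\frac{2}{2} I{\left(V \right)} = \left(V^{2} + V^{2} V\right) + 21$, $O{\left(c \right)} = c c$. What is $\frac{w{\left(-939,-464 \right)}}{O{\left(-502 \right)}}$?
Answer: $\frac{11563115132}{63001} \approx 1.8354 \cdot 10^{5}$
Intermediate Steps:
$O{\left(c \right)} = c^{2}$
$I{\left(V \right)} = 21 + V^{2} + V^{3}$ ($I{\left(V \right)} = \left(V^{2} + V^{2} V\right) + 21 = \left(V^{2} + V^{3}\right) + 21 = 21 + V^{2} + V^{3}$)
$w{\left(b,u \right)} = u \left(21 + u^{2} + u^{3}\right)$ ($w{\left(b,u \right)} = \left(21 + u^{2} + u^{3}\right) u = u \left(21 + u^{2} + u^{3}\right)$)
$\frac{w{\left(-939,-464 \right)}}{O{\left(-502 \right)}} = \frac{\left(-464\right) \left(21 + \left(-464\right)^{2} + \left(-464\right)^{3}\right)}{\left(-502\right)^{2}} = \frac{\left(-464\right) \left(21 + 215296 - 99897344\right)}{252004} = \left(-464\right) \left(-99682027\right) \frac{1}{252004} = 46252460528 \cdot \frac{1}{252004} = \frac{11563115132}{63001}$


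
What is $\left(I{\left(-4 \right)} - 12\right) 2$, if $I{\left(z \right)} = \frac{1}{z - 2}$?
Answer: $- \frac{73}{3} \approx -24.333$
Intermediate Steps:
$I{\left(z \right)} = \frac{1}{-2 + z}$
$\left(I{\left(-4 \right)} - 12\right) 2 = \left(\frac{1}{-2 - 4} - 12\right) 2 = \left(\frac{1}{-6} - 12\right) 2 = \left(- \frac{1}{6} - 12\right) 2 = \left(- \frac{73}{6}\right) 2 = - \frac{73}{3}$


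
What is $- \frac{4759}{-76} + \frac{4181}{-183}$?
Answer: $\frac{553141}{13908} \approx 39.771$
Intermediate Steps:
$- \frac{4759}{-76} + \frac{4181}{-183} = \left(-4759\right) \left(- \frac{1}{76}\right) + 4181 \left(- \frac{1}{183}\right) = \frac{4759}{76} - \frac{4181}{183} = \frac{553141}{13908}$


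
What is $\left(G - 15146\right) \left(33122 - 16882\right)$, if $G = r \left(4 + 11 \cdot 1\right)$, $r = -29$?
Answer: $-253035440$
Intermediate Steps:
$G = -435$ ($G = - 29 \left(4 + 11 \cdot 1\right) = - 29 \left(4 + 11\right) = \left(-29\right) 15 = -435$)
$\left(G - 15146\right) \left(33122 - 16882\right) = \left(-435 - 15146\right) \left(33122 - 16882\right) = \left(-15581\right) 16240 = -253035440$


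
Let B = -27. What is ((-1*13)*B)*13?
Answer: 4563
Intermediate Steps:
((-1*13)*B)*13 = (-1*13*(-27))*13 = -13*(-27)*13 = 351*13 = 4563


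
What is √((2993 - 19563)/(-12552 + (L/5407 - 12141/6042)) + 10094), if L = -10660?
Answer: √20912494211472870130722/1439272007 ≈ 100.48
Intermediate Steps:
√((2993 - 19563)/(-12552 + (L/5407 - 12141/6042)) + 10094) = √((2993 - 19563)/(-12552 + (-10660/5407 - 12141/6042)) + 10094) = √(-16570/(-12552 + (-10660*1/5407 - 12141*1/6042)) + 10094) = √(-16570/(-12552 + (-10660/5407 - 213/106)) + 10094) = √(-16570/(-12552 - 2281651/573142) + 10094) = √(-16570/(-7196360035/573142) + 10094) = √(-16570*(-573142/7196360035) + 10094) = √(1899392588/1439272007 + 10094) = √(14529911031246/1439272007) = √20912494211472870130722/1439272007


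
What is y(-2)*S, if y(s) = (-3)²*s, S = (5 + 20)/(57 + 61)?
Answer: -225/59 ≈ -3.8136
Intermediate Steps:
S = 25/118 ≈ 0.21186
y(s) = 9*s
y(-2)*S = (9*(-2))*(25/118) = -18*25/118 = -225/59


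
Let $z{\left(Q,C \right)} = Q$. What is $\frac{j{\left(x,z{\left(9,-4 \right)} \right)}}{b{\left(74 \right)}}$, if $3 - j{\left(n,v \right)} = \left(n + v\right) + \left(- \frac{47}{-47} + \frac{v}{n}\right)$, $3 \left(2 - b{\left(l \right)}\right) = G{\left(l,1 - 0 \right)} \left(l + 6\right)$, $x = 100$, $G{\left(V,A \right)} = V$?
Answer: $\frac{32127}{591400} \approx 0.054324$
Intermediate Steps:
$b{\left(l \right)} = 2 - \frac{l \left(6 + l\right)}{3}$ ($b{\left(l \right)} = 2 - \frac{l \left(l + 6\right)}{3} = 2 - \frac{l \left(6 + l\right)}{3}$)
$j{\left(n,v \right)} = 2 - n - v - \frac{v}{n}$ ($j{\left(n,v \right)} = 3 - \left(\left(n + v\right) + \left(- \frac{47}{-47} + \frac{v}{n}\right)\right) = 3 - \left(\left(n + v\right) + \left(\left(-47\right) \left(- \frac{1}{47}\right) + \frac{v}{n}\right)\right) = 3 - \left(\left(n + v\right) + \left(1 + \frac{v}{n}\right)\right) = 3 - \left(1 + n + v + \frac{v}{n}\right) = 2 - n - v - \frac{v}{n}$)
$\frac{j{\left(x,z{\left(9,-4 \right)} \right)}}{b{\left(74 \right)}} = \frac{2 - 100 - 9 - \frac{9}{100}}{2 - 148 - \frac{74^{2}}{3}} = \frac{2 - 100 - 9 - 9 \cdot \frac{1}{100}}{2 - 148 - \frac{5476}{3}} = \frac{2 - 100 - 9 - \frac{9}{100}}{2 - 148 - \frac{5476}{3}} = - \frac{10709}{100 \left(- \frac{5914}{3}\right)} = \left(- \frac{10709}{100}\right) \left(- \frac{3}{5914}\right) = \frac{32127}{591400}$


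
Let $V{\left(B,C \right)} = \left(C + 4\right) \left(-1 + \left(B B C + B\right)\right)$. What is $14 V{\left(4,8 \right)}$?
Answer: $22008$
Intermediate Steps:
$V{\left(B,C \right)} = \left(4 + C\right) \left(-1 + B + C B^{2}\right)$ ($V{\left(B,C \right)} = \left(4 + C\right) \left(-1 + \left(B^{2} C + B\right)\right) = \left(4 + C\right) \left(-1 + \left(C B^{2} + B\right)\right) = \left(4 + C\right) \left(-1 + \left(B + C B^{2}\right)\right) = \left(4 + C\right) \left(-1 + B + C B^{2}\right)$)
$14 V{\left(4,8 \right)} = 14 \left(-4 - 8 + 4 \cdot 4 + 4 \cdot 8 + 4^{2} \cdot 8^{2} + 4 \cdot 8 \cdot 4^{2}\right) = 14 \left(-4 - 8 + 16 + 32 + 16 \cdot 64 + 4 \cdot 8 \cdot 16\right) = 14 \left(-4 - 8 + 16 + 32 + 1024 + 512\right) = 14 \cdot 1572 = 22008$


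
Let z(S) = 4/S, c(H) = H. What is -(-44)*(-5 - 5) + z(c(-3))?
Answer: -1324/3 ≈ -441.33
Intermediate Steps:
-(-44)*(-5 - 5) + z(c(-3)) = -(-44)*(-5 - 5) + 4/(-3) = -(-44)*(-10) + 4*(-1/3) = -44*10 - 4/3 = -440 - 4/3 = -1324/3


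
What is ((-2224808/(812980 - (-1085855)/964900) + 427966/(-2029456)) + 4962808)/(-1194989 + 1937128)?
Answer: 71825215843668289026281/10740759166826078551512 ≈ 6.6872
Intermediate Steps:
((-2224808/(812980 - (-1085855)/964900) + 427966/(-2029456)) + 4962808)/(-1194989 + 1937128) = ((-2224808/(812980 - (-1085855)/964900) + 427966*(-1/2029456)) + 4962808)/742139 = ((-2224808/(812980 - 1*(-217171/192980)) - 19453/92248) + 4962808)*(1/742139) = ((-2224808/(812980 + 217171/192980) - 19453/92248) + 4962808)*(1/742139) = ((-2224808/156889097571/192980 - 19453/92248) + 4962808)*(1/742139) = ((-2224808*192980/156889097571 - 19453/92248) + 4962808)*(1/742139) = ((-429343447840/156889097571 - 19453/92248) + 4962808)*(1/742139) = (-42658037991392983/14472705472729608 + 4962808)*(1/742139) = (71825215843668289026281/14472705472729608)*(1/742139) = 71825215843668289026281/10740759166826078551512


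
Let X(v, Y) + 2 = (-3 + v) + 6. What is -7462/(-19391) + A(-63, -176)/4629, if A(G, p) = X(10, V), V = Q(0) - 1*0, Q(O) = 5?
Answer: 34754899/89760939 ≈ 0.38719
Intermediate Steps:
V = 5 (V = 5 - 1*0 = 5 + 0 = 5)
X(v, Y) = 1 + v (X(v, Y) = -2 + ((-3 + v) + 6) = -2 + (3 + v) = 1 + v)
A(G, p) = 11 (A(G, p) = 1 + 10 = 11)
-7462/(-19391) + A(-63, -176)/4629 = -7462/(-19391) + 11/4629 = -7462*(-1/19391) + 11*(1/4629) = 7462/19391 + 11/4629 = 34754899/89760939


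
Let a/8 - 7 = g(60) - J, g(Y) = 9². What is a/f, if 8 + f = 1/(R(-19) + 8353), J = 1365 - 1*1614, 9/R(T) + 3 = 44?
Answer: -923331472/2739815 ≈ -337.00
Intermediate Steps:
R(T) = 9/41 (R(T) = 9/(-3 + 44) = 9/41)
g(Y) = 81
J = -249 (J = 1365 - 1614 = -249)
f = -2739815/342482 (f = -8 + 1/(9/41 + 8353) = -8 + 1/(342482/41) = -8 + 41/342482 = -2739815/342482 ≈ -7.9999)
a = 2696 (a = 56 + 8*(81 - 1*(-249)) = 56 + 8*(81 + 249) = 56 + 8*330 = 56 + 2640 = 2696)
a/f = 2696/(-2739815/342482) = 2696*(-342482/2739815) = -923331472/2739815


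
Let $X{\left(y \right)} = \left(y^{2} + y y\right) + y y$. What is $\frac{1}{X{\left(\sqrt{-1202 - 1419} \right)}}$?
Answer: $- \frac{1}{7863} \approx -0.00012718$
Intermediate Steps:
$X{\left(y \right)} = 3 y^{2}$ ($X{\left(y \right)} = \left(y^{2} + y^{2}\right) + y^{2} = 2 y^{2} + y^{2} = 3 y^{2}$)
$\frac{1}{X{\left(\sqrt{-1202 - 1419} \right)}} = \frac{1}{3 \left(\sqrt{-1202 - 1419}\right)^{2}} = \frac{1}{3 \left(\sqrt{-2621}\right)^{2}} = \frac{1}{3 \left(i \sqrt{2621}\right)^{2}} = \frac{1}{3 \left(-2621\right)} = \frac{1}{-7863} = - \frac{1}{7863}$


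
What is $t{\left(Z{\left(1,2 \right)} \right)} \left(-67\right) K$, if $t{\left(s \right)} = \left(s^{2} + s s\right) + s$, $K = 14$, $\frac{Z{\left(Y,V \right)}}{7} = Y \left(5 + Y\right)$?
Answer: $-3348660$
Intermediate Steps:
$Z{\left(Y,V \right)} = 7 Y \left(5 + Y\right)$
$t{\left(s \right)} = s + 2 s^{2}$ ($t{\left(s \right)} = \left(s^{2} + s^{2}\right) + s = 2 s^{2} + s = s + 2 s^{2}$)
$t{\left(Z{\left(1,2 \right)} \right)} \left(-67\right) K = 7 \cdot 1 \left(5 + 1\right) \left(1 + 2 \cdot 7 \cdot 1 \left(5 + 1\right)\right) \left(-67\right) 14 = 7 \cdot 1 \cdot 6 \left(1 + 2 \cdot 7 \cdot 1 \cdot 6\right) \left(-67\right) 14 = 42 \left(1 + 2 \cdot 42\right) \left(-67\right) 14 = 42 \left(1 + 84\right) \left(-67\right) 14 = 42 \cdot 85 \left(-67\right) 14 = 3570 \left(-67\right) 14 = \left(-239190\right) 14 = -3348660$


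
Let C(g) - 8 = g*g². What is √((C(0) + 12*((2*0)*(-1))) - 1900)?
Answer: 2*I*√473 ≈ 43.497*I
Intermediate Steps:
C(g) = 8 + g³ (C(g) = 8 + g*g² = 8 + g³)
√((C(0) + 12*((2*0)*(-1))) - 1900) = √(((8 + 0³) + 12*((2*0)*(-1))) - 1900) = √(((8 + 0) + 12*(0*(-1))) - 1900) = √((8 + 12*0) - 1900) = √((8 + 0) - 1900) = √(8 - 1900) = √(-1892) = 2*I*√473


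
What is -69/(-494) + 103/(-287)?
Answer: -31079/141778 ≈ -0.21921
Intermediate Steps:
-69/(-494) + 103/(-287) = -69*(-1/494) + 103*(-1/287) = 69/494 - 103/287 = -31079/141778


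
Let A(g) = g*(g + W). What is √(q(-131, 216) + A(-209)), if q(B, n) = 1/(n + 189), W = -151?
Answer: √152361005/45 ≈ 274.30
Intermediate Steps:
q(B, n) = 1/(189 + n)
A(g) = g*(-151 + g) (A(g) = g*(g - 151) = g*(-151 + g))
√(q(-131, 216) + A(-209)) = √(1/(189 + 216) - 209*(-151 - 209)) = √(1/405 - 209*(-360)) = √(1/405 + 75240) = √(30472201/405) = √152361005/45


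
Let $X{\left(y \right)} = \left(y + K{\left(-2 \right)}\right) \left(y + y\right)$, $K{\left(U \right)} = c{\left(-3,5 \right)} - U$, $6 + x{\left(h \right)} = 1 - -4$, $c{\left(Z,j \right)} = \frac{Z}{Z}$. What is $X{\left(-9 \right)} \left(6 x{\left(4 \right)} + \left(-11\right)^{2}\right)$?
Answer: $12420$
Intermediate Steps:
$c{\left(Z,j \right)} = 1$
$x{\left(h \right)} = -1$ ($x{\left(h \right)} = -6 + \left(1 - -4\right) = -6 + \left(1 + 4\right) = -6 + 5 = -1$)
$K{\left(U \right)} = 1 - U$
$X{\left(y \right)} = 2 y \left(3 + y\right)$ ($X{\left(y \right)} = \left(y + \left(1 - -2\right)\right) \left(y + y\right) = \left(y + \left(1 + 2\right)\right) 2 y = \left(y + 3\right) 2 y = \left(3 + y\right) 2 y = 2 y \left(3 + y\right)$)
$X{\left(-9 \right)} \left(6 x{\left(4 \right)} + \left(-11\right)^{2}\right) = 2 \left(-9\right) \left(3 - 9\right) \left(6 \left(-1\right) + \left(-11\right)^{2}\right) = 2 \left(-9\right) \left(-6\right) \left(-6 + 121\right) = 108 \cdot 115 = 12420$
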